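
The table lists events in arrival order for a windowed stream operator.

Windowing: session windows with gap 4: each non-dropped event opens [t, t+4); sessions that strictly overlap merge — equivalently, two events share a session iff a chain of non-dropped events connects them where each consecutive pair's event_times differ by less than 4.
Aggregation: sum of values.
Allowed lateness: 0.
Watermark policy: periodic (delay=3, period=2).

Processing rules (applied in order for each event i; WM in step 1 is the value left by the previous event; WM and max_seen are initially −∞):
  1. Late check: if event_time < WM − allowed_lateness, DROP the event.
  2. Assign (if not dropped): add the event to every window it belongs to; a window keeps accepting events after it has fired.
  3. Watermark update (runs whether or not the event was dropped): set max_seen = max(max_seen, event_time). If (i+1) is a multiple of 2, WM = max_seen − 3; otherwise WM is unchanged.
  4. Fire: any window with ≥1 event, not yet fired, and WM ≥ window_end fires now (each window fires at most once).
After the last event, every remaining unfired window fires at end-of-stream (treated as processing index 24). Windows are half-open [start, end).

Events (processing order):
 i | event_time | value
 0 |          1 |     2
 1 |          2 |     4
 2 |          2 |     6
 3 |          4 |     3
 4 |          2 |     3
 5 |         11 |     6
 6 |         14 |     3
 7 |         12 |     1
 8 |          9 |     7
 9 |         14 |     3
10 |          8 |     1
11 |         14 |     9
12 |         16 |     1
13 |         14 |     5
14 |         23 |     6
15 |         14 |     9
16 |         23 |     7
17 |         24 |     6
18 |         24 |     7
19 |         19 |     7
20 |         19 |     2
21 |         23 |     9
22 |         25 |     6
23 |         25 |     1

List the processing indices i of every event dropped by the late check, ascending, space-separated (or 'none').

i=0 t=1 v=2: → [1,5); WM=−∞
i=1 t=2 v=4: → [1,6); WM=-1
i=2 t=2 v=6: → [1,6); WM=-1
i=3 t=4 v=3: → [1,8); WM=1
i=4 t=2 v=3: → [1,8); WM=1
i=5 t=11 v=6: → [11,15); WM=8
i=6 t=14 v=3: → [11,18); WM=8
i=7 t=12 v=1: → [11,18); WM=11
i=8 t=9 v=7: DROP (t<11-0); WM=11
i=9 t=14 v=3: → [11,18); WM=11
i=10 t=8 v=1: DROP (t<11-0); WM=11
i=11 t=14 v=9: → [11,18); WM=11
i=12 t=16 v=1: → [11,20); WM=11
i=13 t=14 v=5: → [11,20); WM=13
i=14 t=23 v=6: → [23,27); WM=13
i=15 t=14 v=9: → [11,20); WM=20
i=16 t=23 v=7: → [23,27); WM=20
i=17 t=24 v=6: → [23,28); WM=21
i=18 t=24 v=7: → [23,28); WM=21
i=19 t=19 v=7: DROP (t<21-0); WM=21
i=20 t=19 v=2: DROP (t<21-0); WM=21
i=21 t=23 v=9: → [23,28); WM=21
i=22 t=25 v=6: → [23,29); WM=21
i=23 t=25 v=1: → [23,29); WM=22

8 10 19 20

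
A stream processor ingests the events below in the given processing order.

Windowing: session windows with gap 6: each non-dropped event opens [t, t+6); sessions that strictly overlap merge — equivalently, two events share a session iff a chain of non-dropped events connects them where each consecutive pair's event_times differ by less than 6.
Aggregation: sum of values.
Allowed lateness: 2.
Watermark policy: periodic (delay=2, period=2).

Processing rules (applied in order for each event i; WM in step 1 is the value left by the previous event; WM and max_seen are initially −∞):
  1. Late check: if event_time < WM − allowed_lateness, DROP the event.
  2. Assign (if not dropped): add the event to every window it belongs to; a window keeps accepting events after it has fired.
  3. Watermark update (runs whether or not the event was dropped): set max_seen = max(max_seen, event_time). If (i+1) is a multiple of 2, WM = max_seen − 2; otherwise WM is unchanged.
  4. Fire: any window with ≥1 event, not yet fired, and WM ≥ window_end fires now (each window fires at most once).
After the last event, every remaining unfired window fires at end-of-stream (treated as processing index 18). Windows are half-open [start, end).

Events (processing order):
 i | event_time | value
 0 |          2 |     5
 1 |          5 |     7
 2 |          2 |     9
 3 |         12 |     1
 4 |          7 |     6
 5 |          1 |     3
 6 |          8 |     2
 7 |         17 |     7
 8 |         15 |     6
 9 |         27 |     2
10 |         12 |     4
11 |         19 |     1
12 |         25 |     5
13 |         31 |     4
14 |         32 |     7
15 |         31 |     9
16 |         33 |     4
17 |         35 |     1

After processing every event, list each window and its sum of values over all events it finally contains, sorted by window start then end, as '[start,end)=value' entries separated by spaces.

i=0 t=2 v=5: → [2,8); WM=−∞
i=1 t=5 v=7: → [2,11); WM=3
i=2 t=2 v=9: → [2,11); WM=3
i=3 t=12 v=1: → [12,18); WM=10
i=4 t=7 v=6: DROP (t<10-2); WM=10
i=5 t=1 v=3: DROP (t<10-2); WM=10
i=6 t=8 v=2: → [2,18); WM=10
i=7 t=17 v=7: → [2,23); WM=15
i=8 t=15 v=6: → [2,23); WM=15
i=9 t=27 v=2: → [27,33); WM=25
i=10 t=12 v=4: DROP (t<25-2); WM=25
i=11 t=19 v=1: DROP (t<25-2); WM=25
i=12 t=25 v=5: → [25,33); WM=25
i=13 t=31 v=4: → [25,37); WM=29
i=14 t=32 v=7: → [25,38); WM=29
i=15 t=31 v=9: → [25,38); WM=30
i=16 t=33 v=4: → [25,39); WM=30
i=17 t=35 v=1: → [25,41); WM=33

[2,23)=37 [25,41)=32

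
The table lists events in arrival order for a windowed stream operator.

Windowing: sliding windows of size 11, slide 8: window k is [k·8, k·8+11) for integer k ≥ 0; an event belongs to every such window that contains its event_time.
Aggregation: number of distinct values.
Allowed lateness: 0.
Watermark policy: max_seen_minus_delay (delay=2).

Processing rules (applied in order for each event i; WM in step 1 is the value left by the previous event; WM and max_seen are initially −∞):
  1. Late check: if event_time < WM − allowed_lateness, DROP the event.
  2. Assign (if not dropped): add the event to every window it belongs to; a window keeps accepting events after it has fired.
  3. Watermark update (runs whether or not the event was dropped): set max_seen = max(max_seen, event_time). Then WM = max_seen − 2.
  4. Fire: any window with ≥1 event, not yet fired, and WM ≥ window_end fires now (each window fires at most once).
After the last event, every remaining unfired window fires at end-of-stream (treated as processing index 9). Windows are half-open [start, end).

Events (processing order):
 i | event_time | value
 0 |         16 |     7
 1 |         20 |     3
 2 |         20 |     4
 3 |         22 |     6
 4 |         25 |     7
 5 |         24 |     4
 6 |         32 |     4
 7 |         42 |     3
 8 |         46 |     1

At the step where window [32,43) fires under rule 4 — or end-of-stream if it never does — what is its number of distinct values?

2

i=0 t=16 v=7: → [16,27),[8,19); WM=14
i=1 t=20 v=3: → [16,27); WM=18
i=2 t=20 v=4: → [16,27); WM=18
i=3 t=22 v=6: → [16,27); WM=20; [8,19) fires=1
i=4 t=25 v=7: → [24,35),[16,27); WM=23
i=5 t=24 v=4: → [24,35),[16,27); WM=23
i=6 t=32 v=4: → [32,43),[24,35); WM=30; [16,27) fires=4
i=7 t=42 v=3: → [40,51),[32,43); WM=40; [24,35) fires=2
i=8 t=46 v=1: → [40,51); WM=44; [32,43) fires=2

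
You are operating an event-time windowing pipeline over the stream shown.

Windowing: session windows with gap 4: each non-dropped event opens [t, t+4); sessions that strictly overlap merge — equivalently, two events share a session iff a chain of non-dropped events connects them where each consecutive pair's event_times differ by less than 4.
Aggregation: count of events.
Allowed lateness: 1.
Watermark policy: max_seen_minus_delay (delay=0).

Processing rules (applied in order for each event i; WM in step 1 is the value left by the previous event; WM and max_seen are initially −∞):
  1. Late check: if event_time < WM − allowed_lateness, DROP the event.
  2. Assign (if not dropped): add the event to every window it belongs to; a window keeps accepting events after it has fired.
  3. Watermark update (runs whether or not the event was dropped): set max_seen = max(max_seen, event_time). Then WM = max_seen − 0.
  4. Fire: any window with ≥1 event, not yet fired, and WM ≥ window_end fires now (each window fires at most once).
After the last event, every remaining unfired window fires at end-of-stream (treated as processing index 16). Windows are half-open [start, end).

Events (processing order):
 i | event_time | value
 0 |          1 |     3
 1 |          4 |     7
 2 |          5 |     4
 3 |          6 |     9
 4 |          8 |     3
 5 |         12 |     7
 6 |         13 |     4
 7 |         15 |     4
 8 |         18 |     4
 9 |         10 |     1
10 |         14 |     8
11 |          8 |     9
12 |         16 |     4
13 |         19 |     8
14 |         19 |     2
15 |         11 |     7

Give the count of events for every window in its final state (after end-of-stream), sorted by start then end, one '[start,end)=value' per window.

[1,12)=5 [12,23)=6

i=0 t=1 v=3: → [1,5); WM=1
i=1 t=4 v=7: → [1,8); WM=4
i=2 t=5 v=4: → [1,9); WM=5
i=3 t=6 v=9: → [1,10); WM=6
i=4 t=8 v=3: → [1,12); WM=8
i=5 t=12 v=7: → [12,16); WM=12
i=6 t=13 v=4: → [12,17); WM=13
i=7 t=15 v=4: → [12,19); WM=15
i=8 t=18 v=4: → [12,22); WM=18
i=9 t=10 v=1: DROP (t<18-1); WM=18
i=10 t=14 v=8: DROP (t<18-1); WM=18
i=11 t=8 v=9: DROP (t<18-1); WM=18
i=12 t=16 v=4: DROP (t<18-1); WM=18
i=13 t=19 v=8: → [12,23); WM=19
i=14 t=19 v=2: → [12,23); WM=19
i=15 t=11 v=7: DROP (t<19-1); WM=19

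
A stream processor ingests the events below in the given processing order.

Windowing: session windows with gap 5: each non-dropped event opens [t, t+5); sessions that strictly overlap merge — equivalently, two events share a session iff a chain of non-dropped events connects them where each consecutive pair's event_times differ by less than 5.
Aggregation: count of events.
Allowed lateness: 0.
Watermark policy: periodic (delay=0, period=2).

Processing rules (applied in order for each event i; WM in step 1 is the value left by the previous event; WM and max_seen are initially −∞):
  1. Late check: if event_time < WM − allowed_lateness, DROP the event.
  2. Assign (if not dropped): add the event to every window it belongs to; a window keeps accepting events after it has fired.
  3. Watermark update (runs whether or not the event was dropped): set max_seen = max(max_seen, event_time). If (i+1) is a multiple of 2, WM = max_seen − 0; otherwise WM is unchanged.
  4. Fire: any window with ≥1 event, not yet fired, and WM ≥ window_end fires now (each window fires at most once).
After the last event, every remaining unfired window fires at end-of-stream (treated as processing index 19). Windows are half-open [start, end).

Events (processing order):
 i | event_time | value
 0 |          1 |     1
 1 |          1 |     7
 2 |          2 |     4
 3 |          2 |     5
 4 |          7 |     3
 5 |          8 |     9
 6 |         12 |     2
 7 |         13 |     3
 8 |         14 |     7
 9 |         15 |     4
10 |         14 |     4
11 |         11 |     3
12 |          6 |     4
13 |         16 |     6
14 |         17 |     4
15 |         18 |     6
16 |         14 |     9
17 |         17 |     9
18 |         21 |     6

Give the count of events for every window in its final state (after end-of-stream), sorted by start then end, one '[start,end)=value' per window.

[1,7)=4 [7,26)=10

i=0 t=1 v=1: → [1,6); WM=−∞
i=1 t=1 v=7: → [1,6); WM=1
i=2 t=2 v=4: → [1,7); WM=1
i=3 t=2 v=5: → [1,7); WM=2
i=4 t=7 v=3: → [7,12); WM=2
i=5 t=8 v=9: → [7,13); WM=8
i=6 t=12 v=2: → [7,17); WM=8
i=7 t=13 v=3: → [7,18); WM=13
i=8 t=14 v=7: → [7,19); WM=13
i=9 t=15 v=4: → [7,20); WM=15
i=10 t=14 v=4: DROP (t<15-0); WM=15
i=11 t=11 v=3: DROP (t<15-0); WM=15
i=12 t=6 v=4: DROP (t<15-0); WM=15
i=13 t=16 v=6: → [7,21); WM=16
i=14 t=17 v=4: → [7,22); WM=16
i=15 t=18 v=6: → [7,23); WM=18
i=16 t=14 v=9: DROP (t<18-0); WM=18
i=17 t=17 v=9: DROP (t<18-0); WM=18
i=18 t=21 v=6: → [7,26); WM=18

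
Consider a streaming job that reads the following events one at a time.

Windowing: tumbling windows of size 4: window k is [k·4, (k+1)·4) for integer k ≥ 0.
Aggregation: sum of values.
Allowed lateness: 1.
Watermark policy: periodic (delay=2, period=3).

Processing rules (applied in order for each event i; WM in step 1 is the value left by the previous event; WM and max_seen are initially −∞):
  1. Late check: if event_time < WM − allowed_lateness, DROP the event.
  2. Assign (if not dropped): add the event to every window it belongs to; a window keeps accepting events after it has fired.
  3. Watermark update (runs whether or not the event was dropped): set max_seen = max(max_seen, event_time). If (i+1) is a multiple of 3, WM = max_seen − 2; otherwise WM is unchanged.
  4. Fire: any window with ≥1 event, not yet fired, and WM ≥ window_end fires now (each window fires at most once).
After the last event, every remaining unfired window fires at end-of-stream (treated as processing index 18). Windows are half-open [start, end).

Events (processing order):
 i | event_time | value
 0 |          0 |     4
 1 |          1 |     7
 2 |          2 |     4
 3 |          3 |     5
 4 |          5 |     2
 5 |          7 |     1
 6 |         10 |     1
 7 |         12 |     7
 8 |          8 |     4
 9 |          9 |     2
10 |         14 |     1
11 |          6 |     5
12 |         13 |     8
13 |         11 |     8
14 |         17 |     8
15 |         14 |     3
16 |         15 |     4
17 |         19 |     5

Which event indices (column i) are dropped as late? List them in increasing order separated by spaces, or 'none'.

i=0 t=0 v=4: → [0,4); WM=−∞
i=1 t=1 v=7: → [0,4); WM=−∞
i=2 t=2 v=4: → [0,4); WM=0
i=3 t=3 v=5: → [0,4); WM=0
i=4 t=5 v=2: → [4,8); WM=0
i=5 t=7 v=1: → [4,8); WM=5; [0,4) fires=20
i=6 t=10 v=1: → [8,12); WM=5
i=7 t=12 v=7: → [12,16); WM=5
i=8 t=8 v=4: → [8,12); WM=10; [4,8) fires=3
i=9 t=9 v=2: → [8,12); WM=10
i=10 t=14 v=1: → [12,16); WM=10
i=11 t=6 v=5: DROP (t<10-1); WM=12; [8,12) fires=7
i=12 t=13 v=8: → [12,16); WM=12
i=13 t=11 v=8: → [8,12); WM=12
i=14 t=17 v=8: → [16,20); WM=15
i=15 t=14 v=3: → [12,16); WM=15
i=16 t=15 v=4: → [12,16); WM=15
i=17 t=19 v=5: → [16,20); WM=17; [12,16) fires=23

11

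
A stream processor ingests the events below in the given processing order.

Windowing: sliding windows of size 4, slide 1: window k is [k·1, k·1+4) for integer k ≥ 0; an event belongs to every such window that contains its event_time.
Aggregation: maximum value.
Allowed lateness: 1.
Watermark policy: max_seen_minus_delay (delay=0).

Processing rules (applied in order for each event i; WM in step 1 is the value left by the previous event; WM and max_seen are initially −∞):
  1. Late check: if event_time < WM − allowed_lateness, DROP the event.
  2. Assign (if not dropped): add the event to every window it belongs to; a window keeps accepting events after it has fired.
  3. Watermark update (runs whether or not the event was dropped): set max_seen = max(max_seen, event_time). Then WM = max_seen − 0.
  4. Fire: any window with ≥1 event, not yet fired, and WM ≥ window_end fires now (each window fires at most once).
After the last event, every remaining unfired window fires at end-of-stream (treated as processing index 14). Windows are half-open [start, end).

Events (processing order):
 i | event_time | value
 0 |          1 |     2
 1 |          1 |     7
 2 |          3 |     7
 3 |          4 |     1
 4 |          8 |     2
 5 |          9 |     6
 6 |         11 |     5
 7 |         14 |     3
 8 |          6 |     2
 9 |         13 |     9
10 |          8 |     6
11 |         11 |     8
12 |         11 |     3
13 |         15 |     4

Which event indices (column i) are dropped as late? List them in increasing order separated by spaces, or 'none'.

i=0 t=1 v=2: → [1,5),[0,4); WM=1
i=1 t=1 v=7: → [1,5),[0,4); WM=1
i=2 t=3 v=7: → [3,7),[2,6),[1,5),[0,4); WM=3
i=3 t=4 v=1: → [4,8),[3,7),[2,6),[1,5); WM=4; [0,4) fires=7
i=4 t=8 v=2: → [8,12),[7,11),[6,10),[5,9); WM=8; [1,5) fires=7 [2,6) fires=7 [3,7) fires=7 [4,8) fires=1
i=5 t=9 v=6: → [9,13),[8,12),[7,11),[6,10); WM=9; [5,9) fires=2
i=6 t=11 v=5: → [11,15),[10,14),[9,13),[8,12); WM=11; [6,10) fires=6 [7,11) fires=6
i=7 t=14 v=3: → [14,18),[13,17),[12,16),[11,15); WM=14; [8,12) fires=6 [9,13) fires=6 [10,14) fires=5
i=8 t=6 v=2: DROP (t<14-1); WM=14
i=9 t=13 v=9: → [13,17),[12,16),[11,15),[10,14); WM=14
i=10 t=8 v=6: DROP (t<14-1); WM=14
i=11 t=11 v=8: DROP (t<14-1); WM=14
i=12 t=11 v=3: DROP (t<14-1); WM=14
i=13 t=15 v=4: → [15,19),[14,18),[13,17),[12,16); WM=15; [11,15) fires=9

8 10 11 12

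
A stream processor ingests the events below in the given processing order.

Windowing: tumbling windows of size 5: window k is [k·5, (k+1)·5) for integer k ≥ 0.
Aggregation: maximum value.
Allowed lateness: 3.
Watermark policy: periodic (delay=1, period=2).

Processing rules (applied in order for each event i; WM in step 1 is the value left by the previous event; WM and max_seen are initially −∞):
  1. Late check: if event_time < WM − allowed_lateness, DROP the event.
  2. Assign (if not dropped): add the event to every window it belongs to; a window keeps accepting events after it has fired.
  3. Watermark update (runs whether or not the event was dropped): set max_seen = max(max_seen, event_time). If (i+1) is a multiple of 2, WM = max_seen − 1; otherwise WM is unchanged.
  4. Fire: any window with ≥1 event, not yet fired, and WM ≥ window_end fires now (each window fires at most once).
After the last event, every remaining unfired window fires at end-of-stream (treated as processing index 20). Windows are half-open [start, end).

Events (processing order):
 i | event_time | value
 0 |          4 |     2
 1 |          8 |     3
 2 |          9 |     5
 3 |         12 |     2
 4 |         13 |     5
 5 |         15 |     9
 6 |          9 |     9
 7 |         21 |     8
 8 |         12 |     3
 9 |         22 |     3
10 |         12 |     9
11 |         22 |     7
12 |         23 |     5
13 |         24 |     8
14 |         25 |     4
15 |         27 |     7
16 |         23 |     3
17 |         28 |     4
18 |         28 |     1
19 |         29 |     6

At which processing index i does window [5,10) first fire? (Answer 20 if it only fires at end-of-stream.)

i=0 t=4 v=2: → [0,5); WM=−∞
i=1 t=8 v=3: → [5,10); WM=7; [0,5) fires=2
i=2 t=9 v=5: → [5,10); WM=7
i=3 t=12 v=2: → [10,15); WM=11; [5,10) fires=5
i=4 t=13 v=5: → [10,15); WM=11
i=5 t=15 v=9: → [15,20); WM=14
i=6 t=9 v=9: DROP (t<14-3); WM=14
i=7 t=21 v=8: → [20,25); WM=20; [10,15) fires=5 [15,20) fires=9
i=8 t=12 v=3: DROP (t<20-3); WM=20
i=9 t=22 v=3: → [20,25); WM=21
i=10 t=12 v=9: DROP (t<21-3); WM=21
i=11 t=22 v=7: → [20,25); WM=21
i=12 t=23 v=5: → [20,25); WM=21
i=13 t=24 v=8: → [20,25); WM=23
i=14 t=25 v=4: → [25,30); WM=23
i=15 t=27 v=7: → [25,30); WM=26; [20,25) fires=8
i=16 t=23 v=3: → [20,25); WM=26
i=17 t=28 v=4: → [25,30); WM=27
i=18 t=28 v=1: → [25,30); WM=27
i=19 t=29 v=6: → [25,30); WM=28

3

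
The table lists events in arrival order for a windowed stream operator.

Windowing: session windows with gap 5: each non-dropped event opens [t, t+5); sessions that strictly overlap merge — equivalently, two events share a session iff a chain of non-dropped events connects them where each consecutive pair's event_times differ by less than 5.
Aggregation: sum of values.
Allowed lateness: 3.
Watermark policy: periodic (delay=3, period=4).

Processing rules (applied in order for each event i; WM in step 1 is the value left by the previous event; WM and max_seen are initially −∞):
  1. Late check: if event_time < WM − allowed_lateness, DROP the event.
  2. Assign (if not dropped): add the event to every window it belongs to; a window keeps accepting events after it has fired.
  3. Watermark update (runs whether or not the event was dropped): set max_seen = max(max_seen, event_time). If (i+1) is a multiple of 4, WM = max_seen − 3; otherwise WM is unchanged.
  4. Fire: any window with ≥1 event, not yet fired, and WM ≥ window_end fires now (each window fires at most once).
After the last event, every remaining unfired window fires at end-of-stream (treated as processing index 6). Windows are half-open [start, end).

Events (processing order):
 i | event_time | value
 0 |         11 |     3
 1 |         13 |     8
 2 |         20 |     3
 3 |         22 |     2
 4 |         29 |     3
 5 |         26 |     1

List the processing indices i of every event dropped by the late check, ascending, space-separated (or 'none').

i=0 t=11 v=3: → [11,16); WM=−∞
i=1 t=13 v=8: → [11,18); WM=−∞
i=2 t=20 v=3: → [20,25); WM=−∞
i=3 t=22 v=2: → [20,27); WM=19
i=4 t=29 v=3: → [29,34); WM=19
i=5 t=26 v=1: → [20,34); WM=19

none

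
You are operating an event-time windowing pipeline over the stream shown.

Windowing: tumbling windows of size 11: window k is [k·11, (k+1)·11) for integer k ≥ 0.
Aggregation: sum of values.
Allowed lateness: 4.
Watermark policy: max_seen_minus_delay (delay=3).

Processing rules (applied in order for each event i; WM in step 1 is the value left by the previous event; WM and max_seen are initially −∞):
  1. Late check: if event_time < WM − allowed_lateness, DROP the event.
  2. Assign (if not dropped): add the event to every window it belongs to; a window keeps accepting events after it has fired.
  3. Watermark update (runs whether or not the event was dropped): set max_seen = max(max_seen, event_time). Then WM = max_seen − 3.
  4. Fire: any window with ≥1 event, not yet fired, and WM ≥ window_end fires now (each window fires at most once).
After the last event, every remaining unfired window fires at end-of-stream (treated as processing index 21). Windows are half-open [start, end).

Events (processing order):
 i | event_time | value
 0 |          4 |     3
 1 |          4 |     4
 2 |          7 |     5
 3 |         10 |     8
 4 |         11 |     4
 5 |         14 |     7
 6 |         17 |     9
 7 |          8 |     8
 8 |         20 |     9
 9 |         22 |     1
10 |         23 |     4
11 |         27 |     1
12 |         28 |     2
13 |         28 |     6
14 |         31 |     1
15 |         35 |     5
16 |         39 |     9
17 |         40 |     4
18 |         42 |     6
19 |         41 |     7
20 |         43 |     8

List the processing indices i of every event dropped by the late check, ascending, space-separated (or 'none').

i=0 t=4 v=3: → [0,11); WM=1
i=1 t=4 v=4: → [0,11); WM=1
i=2 t=7 v=5: → [0,11); WM=4
i=3 t=10 v=8: → [0,11); WM=7
i=4 t=11 v=4: → [11,22); WM=8
i=5 t=14 v=7: → [11,22); WM=11; [0,11) fires=20
i=6 t=17 v=9: → [11,22); WM=14
i=7 t=8 v=8: DROP (t<14-4); WM=14
i=8 t=20 v=9: → [11,22); WM=17
i=9 t=22 v=1: → [22,33); WM=19
i=10 t=23 v=4: → [22,33); WM=20
i=11 t=27 v=1: → [22,33); WM=24; [11,22) fires=29
i=12 t=28 v=2: → [22,33); WM=25
i=13 t=28 v=6: → [22,33); WM=25
i=14 t=31 v=1: → [22,33); WM=28
i=15 t=35 v=5: → [33,44); WM=32
i=16 t=39 v=9: → [33,44); WM=36; [22,33) fires=15
i=17 t=40 v=4: → [33,44); WM=37
i=18 t=42 v=6: → [33,44); WM=39
i=19 t=41 v=7: → [33,44); WM=39
i=20 t=43 v=8: → [33,44); WM=40

7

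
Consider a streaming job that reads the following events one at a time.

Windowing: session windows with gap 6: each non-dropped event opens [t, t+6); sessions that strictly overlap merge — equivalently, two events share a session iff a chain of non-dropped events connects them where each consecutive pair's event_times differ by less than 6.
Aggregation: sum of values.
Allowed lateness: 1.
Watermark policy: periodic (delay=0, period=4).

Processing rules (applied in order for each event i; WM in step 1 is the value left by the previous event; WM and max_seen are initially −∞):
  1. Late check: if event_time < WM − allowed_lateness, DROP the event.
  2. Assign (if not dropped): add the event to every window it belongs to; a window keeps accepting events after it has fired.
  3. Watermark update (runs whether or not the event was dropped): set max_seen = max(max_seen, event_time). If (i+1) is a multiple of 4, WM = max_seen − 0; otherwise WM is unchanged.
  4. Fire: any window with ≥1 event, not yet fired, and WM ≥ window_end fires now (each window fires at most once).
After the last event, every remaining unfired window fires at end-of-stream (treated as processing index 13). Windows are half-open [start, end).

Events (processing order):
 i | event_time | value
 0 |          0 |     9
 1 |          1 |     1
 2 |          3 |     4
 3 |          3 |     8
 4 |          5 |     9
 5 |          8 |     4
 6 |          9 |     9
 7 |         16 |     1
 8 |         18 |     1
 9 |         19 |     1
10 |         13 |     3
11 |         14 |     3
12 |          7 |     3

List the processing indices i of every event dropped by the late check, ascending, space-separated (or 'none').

10 11 12

i=0 t=0 v=9: → [0,6); WM=−∞
i=1 t=1 v=1: → [0,7); WM=−∞
i=2 t=3 v=4: → [0,9); WM=−∞
i=3 t=3 v=8: → [0,9); WM=3
i=4 t=5 v=9: → [0,11); WM=3
i=5 t=8 v=4: → [0,14); WM=3
i=6 t=9 v=9: → [0,15); WM=3
i=7 t=16 v=1: → [16,22); WM=16
i=8 t=18 v=1: → [16,24); WM=16
i=9 t=19 v=1: → [16,25); WM=16
i=10 t=13 v=3: DROP (t<16-1); WM=16
i=11 t=14 v=3: DROP (t<16-1); WM=19
i=12 t=7 v=3: DROP (t<19-1); WM=19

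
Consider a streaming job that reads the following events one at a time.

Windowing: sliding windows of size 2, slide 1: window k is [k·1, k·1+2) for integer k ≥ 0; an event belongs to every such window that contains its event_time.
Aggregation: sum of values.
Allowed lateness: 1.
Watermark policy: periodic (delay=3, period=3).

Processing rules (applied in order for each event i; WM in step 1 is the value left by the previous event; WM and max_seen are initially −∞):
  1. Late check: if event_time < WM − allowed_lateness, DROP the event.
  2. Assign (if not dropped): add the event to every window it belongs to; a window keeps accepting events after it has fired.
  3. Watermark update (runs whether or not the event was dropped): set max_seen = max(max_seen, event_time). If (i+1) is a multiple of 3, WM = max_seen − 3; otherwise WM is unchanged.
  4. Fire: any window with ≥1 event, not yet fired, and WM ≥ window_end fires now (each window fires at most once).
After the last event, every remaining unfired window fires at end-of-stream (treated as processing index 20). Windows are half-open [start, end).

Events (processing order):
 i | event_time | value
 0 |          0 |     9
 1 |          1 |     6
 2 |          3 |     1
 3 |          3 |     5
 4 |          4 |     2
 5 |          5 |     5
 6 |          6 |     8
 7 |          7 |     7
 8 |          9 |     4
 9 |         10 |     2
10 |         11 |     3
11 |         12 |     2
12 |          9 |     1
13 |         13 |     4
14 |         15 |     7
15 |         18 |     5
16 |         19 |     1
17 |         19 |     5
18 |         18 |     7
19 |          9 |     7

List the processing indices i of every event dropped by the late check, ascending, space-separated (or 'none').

i=0 t=0 v=9: → [0,2); WM=−∞
i=1 t=1 v=6: → [1,3),[0,2); WM=−∞
i=2 t=3 v=1: → [3,5),[2,4); WM=0
i=3 t=3 v=5: → [3,5),[2,4); WM=0
i=4 t=4 v=2: → [4,6),[3,5); WM=0
i=5 t=5 v=5: → [5,7),[4,6); WM=2; [0,2) fires=15
i=6 t=6 v=8: → [6,8),[5,7); WM=2
i=7 t=7 v=7: → [7,9),[6,8); WM=2
i=8 t=9 v=4: → [9,11),[8,10); WM=6; [1,3) fires=6 [2,4) fires=6 [3,5) fires=8 [4,6) fires=7
i=9 t=10 v=2: → [10,12),[9,11); WM=6
i=10 t=11 v=3: → [11,13),[10,12); WM=6
i=11 t=12 v=2: → [12,14),[11,13); WM=9; [5,7) fires=13 [6,8) fires=15 [7,9) fires=7
i=12 t=9 v=1: → [9,11),[8,10); WM=9
i=13 t=13 v=4: → [13,15),[12,14); WM=9
i=14 t=15 v=7: → [15,17),[14,16); WM=12; [8,10) fires=5 [9,11) fires=7 [10,12) fires=5
i=15 t=18 v=5: → [18,20),[17,19); WM=12
i=16 t=19 v=1: → [19,21),[18,20); WM=12
i=17 t=19 v=5: → [19,21),[18,20); WM=16; [11,13) fires=5 [12,14) fires=6 [13,15) fires=4 [14,16) fires=7
i=18 t=18 v=7: → [18,20),[17,19); WM=16
i=19 t=9 v=7: DROP (t<16-1); WM=16

19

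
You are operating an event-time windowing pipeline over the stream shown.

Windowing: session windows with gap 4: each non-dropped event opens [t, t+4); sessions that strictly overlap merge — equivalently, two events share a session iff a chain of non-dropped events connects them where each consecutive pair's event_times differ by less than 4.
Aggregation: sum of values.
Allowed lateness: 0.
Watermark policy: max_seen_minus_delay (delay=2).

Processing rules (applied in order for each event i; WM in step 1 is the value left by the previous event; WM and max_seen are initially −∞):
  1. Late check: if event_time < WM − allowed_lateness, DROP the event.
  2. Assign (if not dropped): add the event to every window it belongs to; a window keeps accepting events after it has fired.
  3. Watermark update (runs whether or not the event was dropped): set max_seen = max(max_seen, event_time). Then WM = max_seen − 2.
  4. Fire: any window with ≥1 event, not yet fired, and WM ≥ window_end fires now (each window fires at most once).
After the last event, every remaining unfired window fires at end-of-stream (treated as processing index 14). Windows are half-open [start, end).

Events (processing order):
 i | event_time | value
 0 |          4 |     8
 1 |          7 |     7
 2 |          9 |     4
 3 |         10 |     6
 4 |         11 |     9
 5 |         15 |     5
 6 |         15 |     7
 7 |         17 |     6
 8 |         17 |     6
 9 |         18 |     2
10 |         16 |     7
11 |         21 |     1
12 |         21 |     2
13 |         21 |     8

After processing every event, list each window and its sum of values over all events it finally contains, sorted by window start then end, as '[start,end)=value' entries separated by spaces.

[4,15)=34 [15,25)=44

i=0 t=4 v=8: → [4,8); WM=2
i=1 t=7 v=7: → [4,11); WM=5
i=2 t=9 v=4: → [4,13); WM=7
i=3 t=10 v=6: → [4,14); WM=8
i=4 t=11 v=9: → [4,15); WM=9
i=5 t=15 v=5: → [15,19); WM=13
i=6 t=15 v=7: → [15,19); WM=13
i=7 t=17 v=6: → [15,21); WM=15
i=8 t=17 v=6: → [15,21); WM=15
i=9 t=18 v=2: → [15,22); WM=16
i=10 t=16 v=7: → [15,22); WM=16
i=11 t=21 v=1: → [15,25); WM=19
i=12 t=21 v=2: → [15,25); WM=19
i=13 t=21 v=8: → [15,25); WM=19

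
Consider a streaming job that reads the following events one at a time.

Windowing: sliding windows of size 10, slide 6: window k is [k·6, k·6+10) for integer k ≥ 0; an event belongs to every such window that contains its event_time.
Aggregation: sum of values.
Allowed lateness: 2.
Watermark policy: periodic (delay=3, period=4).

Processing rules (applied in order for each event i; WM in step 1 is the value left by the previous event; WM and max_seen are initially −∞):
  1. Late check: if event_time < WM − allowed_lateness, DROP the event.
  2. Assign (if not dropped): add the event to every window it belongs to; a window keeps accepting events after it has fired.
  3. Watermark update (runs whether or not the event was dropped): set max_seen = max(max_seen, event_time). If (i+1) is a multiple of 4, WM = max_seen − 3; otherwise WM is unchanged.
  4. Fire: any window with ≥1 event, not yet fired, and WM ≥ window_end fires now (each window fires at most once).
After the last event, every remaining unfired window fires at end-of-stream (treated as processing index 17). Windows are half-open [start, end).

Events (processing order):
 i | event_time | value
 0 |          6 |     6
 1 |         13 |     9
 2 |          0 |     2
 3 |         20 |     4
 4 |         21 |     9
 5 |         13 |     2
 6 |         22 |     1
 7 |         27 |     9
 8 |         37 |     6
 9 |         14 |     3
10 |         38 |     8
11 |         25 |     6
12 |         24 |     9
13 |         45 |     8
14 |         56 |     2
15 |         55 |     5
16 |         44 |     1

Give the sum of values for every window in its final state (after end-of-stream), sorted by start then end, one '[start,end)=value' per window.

i=0 t=6 v=6: → [6,16),[0,10); WM=−∞
i=1 t=13 v=9: → [12,22),[6,16); WM=−∞
i=2 t=0 v=2: → [0,10); WM=−∞
i=3 t=20 v=4: → [18,28),[12,22); WM=17; [0,10) fires=8 [6,16) fires=15
i=4 t=21 v=9: → [18,28),[12,22); WM=17
i=5 t=13 v=2: DROP (t<17-2); WM=17
i=6 t=22 v=1: → [18,28); WM=17
i=7 t=27 v=9: → [24,34),[18,28); WM=24; [12,22) fires=22
i=8 t=37 v=6: → [36,46),[30,40); WM=24
i=9 t=14 v=3: DROP (t<24-2); WM=24
i=10 t=38 v=8: → [36,46),[30,40); WM=24
i=11 t=25 v=6: → [24,34),[18,28); WM=35; [18,28) fires=29 [24,34) fires=15
i=12 t=24 v=9: DROP (t<35-2); WM=35
i=13 t=45 v=8: → [42,52),[36,46); WM=35
i=14 t=56 v=2: → [54,64),[48,58); WM=35
i=15 t=55 v=5: → [54,64),[48,58); WM=53; [30,40) fires=14 [36,46) fires=22 [42,52) fires=8
i=16 t=44 v=1: DROP (t<53-2); WM=53

[0,10)=8 [6,16)=15 [12,22)=22 [18,28)=29 [24,34)=15 [30,40)=14 [36,46)=22 [42,52)=8 [48,58)=7 [54,64)=7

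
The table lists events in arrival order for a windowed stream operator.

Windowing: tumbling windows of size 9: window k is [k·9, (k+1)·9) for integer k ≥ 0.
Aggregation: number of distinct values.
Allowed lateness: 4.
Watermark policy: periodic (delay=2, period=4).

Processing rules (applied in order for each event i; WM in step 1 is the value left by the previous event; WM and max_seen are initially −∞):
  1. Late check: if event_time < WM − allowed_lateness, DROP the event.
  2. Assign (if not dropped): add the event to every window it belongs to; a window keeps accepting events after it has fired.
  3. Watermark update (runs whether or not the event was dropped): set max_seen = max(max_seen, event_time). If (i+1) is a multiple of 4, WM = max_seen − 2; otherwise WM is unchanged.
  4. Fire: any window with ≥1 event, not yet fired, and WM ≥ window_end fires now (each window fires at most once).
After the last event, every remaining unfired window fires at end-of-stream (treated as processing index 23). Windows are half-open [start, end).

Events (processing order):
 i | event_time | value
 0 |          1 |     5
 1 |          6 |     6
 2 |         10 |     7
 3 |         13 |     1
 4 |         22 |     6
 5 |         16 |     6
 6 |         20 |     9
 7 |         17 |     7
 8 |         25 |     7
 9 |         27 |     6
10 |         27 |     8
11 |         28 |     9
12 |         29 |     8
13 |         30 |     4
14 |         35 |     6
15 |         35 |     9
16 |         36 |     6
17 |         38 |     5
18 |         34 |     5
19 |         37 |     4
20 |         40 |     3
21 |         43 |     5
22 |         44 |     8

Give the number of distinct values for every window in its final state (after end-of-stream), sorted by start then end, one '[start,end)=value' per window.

i=0 t=1 v=5: → [0,9); WM=−∞
i=1 t=6 v=6: → [0,9); WM=−∞
i=2 t=10 v=7: → [9,18); WM=−∞
i=3 t=13 v=1: → [9,18); WM=11; [0,9) fires=2
i=4 t=22 v=6: → [18,27); WM=11
i=5 t=16 v=6: → [9,18); WM=11
i=6 t=20 v=9: → [18,27); WM=11
i=7 t=17 v=7: → [9,18); WM=20; [9,18) fires=3
i=8 t=25 v=7: → [18,27); WM=20
i=9 t=27 v=6: → [27,36); WM=20
i=10 t=27 v=8: → [27,36); WM=20
i=11 t=28 v=9: → [27,36); WM=26
i=12 t=29 v=8: → [27,36); WM=26
i=13 t=30 v=4: → [27,36); WM=26
i=14 t=35 v=6: → [27,36); WM=26
i=15 t=35 v=9: → [27,36); WM=33; [18,27) fires=3
i=16 t=36 v=6: → [36,45); WM=33
i=17 t=38 v=5: → [36,45); WM=33
i=18 t=34 v=5: → [27,36); WM=33
i=19 t=37 v=4: → [36,45); WM=36; [27,36) fires=5
i=20 t=40 v=3: → [36,45); WM=36
i=21 t=43 v=5: → [36,45); WM=36
i=22 t=44 v=8: → [36,45); WM=36

[0,9)=2 [9,18)=3 [18,27)=3 [27,36)=5 [36,45)=5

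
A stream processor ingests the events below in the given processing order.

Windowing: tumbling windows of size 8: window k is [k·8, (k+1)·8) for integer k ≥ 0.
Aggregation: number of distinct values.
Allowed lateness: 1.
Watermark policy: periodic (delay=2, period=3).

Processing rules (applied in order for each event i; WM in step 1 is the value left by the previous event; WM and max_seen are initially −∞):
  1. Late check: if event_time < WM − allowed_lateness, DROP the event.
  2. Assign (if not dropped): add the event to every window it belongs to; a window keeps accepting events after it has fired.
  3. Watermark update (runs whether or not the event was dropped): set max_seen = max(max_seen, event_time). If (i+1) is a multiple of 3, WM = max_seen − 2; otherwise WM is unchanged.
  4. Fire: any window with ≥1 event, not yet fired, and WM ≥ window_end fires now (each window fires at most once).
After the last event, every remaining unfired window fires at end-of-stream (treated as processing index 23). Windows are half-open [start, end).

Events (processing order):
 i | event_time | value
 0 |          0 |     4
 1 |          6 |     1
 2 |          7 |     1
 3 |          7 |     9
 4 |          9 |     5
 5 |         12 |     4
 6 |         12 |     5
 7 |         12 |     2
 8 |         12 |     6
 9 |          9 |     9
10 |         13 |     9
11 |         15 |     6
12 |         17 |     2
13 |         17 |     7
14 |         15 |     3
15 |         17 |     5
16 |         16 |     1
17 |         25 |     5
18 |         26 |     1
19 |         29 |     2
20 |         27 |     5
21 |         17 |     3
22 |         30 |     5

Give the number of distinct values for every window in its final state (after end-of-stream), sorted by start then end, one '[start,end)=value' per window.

i=0 t=0 v=4: → [0,8); WM=−∞
i=1 t=6 v=1: → [0,8); WM=−∞
i=2 t=7 v=1: → [0,8); WM=5
i=3 t=7 v=9: → [0,8); WM=5
i=4 t=9 v=5: → [8,16); WM=5
i=5 t=12 v=4: → [8,16); WM=10; [0,8) fires=3
i=6 t=12 v=5: → [8,16); WM=10
i=7 t=12 v=2: → [8,16); WM=10
i=8 t=12 v=6: → [8,16); WM=10
i=9 t=9 v=9: → [8,16); WM=10
i=10 t=13 v=9: → [8,16); WM=10
i=11 t=15 v=6: → [8,16); WM=13
i=12 t=17 v=2: → [16,24); WM=13
i=13 t=17 v=7: → [16,24); WM=13
i=14 t=15 v=3: → [8,16); WM=15
i=15 t=17 v=5: → [16,24); WM=15
i=16 t=16 v=1: → [16,24); WM=15
i=17 t=25 v=5: → [24,32); WM=23; [8,16) fires=6
i=18 t=26 v=1: → [24,32); WM=23
i=19 t=29 v=2: → [24,32); WM=23
i=20 t=27 v=5: → [24,32); WM=27; [16,24) fires=4
i=21 t=17 v=3: DROP (t<27-1); WM=27
i=22 t=30 v=5: → [24,32); WM=27

[0,8)=3 [8,16)=6 [16,24)=4 [24,32)=3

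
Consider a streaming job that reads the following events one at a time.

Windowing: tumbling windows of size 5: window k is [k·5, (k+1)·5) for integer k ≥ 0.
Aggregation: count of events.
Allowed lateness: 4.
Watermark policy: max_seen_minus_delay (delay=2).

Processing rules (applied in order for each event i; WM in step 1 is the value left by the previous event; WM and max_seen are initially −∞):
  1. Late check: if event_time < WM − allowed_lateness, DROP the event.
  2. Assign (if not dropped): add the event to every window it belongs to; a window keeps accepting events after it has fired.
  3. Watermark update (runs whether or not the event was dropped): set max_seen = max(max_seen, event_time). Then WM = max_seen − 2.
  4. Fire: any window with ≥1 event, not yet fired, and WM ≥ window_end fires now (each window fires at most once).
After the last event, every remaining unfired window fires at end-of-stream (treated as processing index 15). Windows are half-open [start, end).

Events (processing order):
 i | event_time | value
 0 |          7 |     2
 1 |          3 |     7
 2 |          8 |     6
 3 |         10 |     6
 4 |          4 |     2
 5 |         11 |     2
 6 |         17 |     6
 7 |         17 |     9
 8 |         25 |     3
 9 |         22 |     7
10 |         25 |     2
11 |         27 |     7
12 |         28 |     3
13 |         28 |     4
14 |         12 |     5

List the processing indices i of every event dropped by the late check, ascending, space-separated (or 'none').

i=0 t=7 v=2: → [5,10); WM=5
i=1 t=3 v=7: → [0,5); WM=5; [0,5) fires=1
i=2 t=8 v=6: → [5,10); WM=6
i=3 t=10 v=6: → [10,15); WM=8
i=4 t=4 v=2: → [0,5); WM=8
i=5 t=11 v=2: → [10,15); WM=9
i=6 t=17 v=6: → [15,20); WM=15; [5,10) fires=2 [10,15) fires=2
i=7 t=17 v=9: → [15,20); WM=15
i=8 t=25 v=3: → [25,30); WM=23; [15,20) fires=2
i=9 t=22 v=7: → [20,25); WM=23
i=10 t=25 v=2: → [25,30); WM=23
i=11 t=27 v=7: → [25,30); WM=25; [20,25) fires=1
i=12 t=28 v=3: → [25,30); WM=26
i=13 t=28 v=4: → [25,30); WM=26
i=14 t=12 v=5: DROP (t<26-4); WM=26

14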